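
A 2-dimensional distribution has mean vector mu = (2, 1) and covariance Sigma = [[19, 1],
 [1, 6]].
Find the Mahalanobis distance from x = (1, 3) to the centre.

Step 1 — centre the observation: (x - mu) = (-1, 2).

Step 2 — invert Sigma. det(Sigma) = 19·6 - (1)² = 113.
  Sigma^{-1} = (1/det) · [[d, -b], [-b, a]] = [[0.0531, -0.0088],
 [-0.0088, 0.1681]].

Step 3 — form the quadratic (x - mu)^T · Sigma^{-1} · (x - mu):
  Sigma^{-1} · (x - mu) = (-0.0708, 0.3451).
  (x - mu)^T · [Sigma^{-1} · (x - mu)] = (-1)·(-0.0708) + (2)·(0.3451) = 0.7611.

Step 4 — take square root: d = √(0.7611) ≈ 0.8724.

d(x, mu) = √(0.7611) ≈ 0.8724


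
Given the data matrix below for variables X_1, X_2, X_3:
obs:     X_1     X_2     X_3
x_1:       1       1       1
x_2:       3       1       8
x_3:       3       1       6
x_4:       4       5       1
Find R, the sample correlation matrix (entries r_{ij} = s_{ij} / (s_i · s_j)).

Step 1 — column means:
  mean(X_1) = (1 + 3 + 3 + 4) / 4 = 11/4 = 2.75
  mean(X_2) = (1 + 1 + 1 + 5) / 4 = 8/4 = 2
  mean(X_3) = (1 + 8 + 6 + 1) / 4 = 16/4 = 4

Step 2 — sample variances and covariances s[i,j] = (1/(n-1)) · Σ_k (x_{k,i} - mean_i) · (x_{k,j} - mean_j), with n-1 = 3:
  s[X_1,X_1] = ((-1.75)·(-1.75) + (0.25)·(0.25) + (0.25)·(0.25) + (1.25)·(1.25)) / 3 = 4.75/3 = 1.5833
  s[X_1,X_2] = ((-1.75)·(-1) + (0.25)·(-1) + (0.25)·(-1) + (1.25)·(3)) / 3 = 5/3 = 1.6667
  s[X_1,X_3] = ((-1.75)·(-3) + (0.25)·(4) + (0.25)·(2) + (1.25)·(-3)) / 3 = 3/3 = 1
  s[X_2,X_2] = ((-1)·(-1) + (-1)·(-1) + (-1)·(-1) + (3)·(3)) / 3 = 12/3 = 4
  s[X_2,X_3] = ((-1)·(-3) + (-1)·(4) + (-1)·(2) + (3)·(-3)) / 3 = -12/3 = -4
  s[X_3,X_3] = ((-3)·(-3) + (4)·(4) + (2)·(2) + (-3)·(-3)) / 3 = 38/3 = 12.6667
  Sample standard deviations s_i = √(s[i,i]):
  s(X_1) = √(1.5833) = 1.2583
  s(X_2) = √(4) = 2
  s(X_3) = √(12.6667) = 3.559

Step 3 — r_{ij} = s_{ij} / (s_i · s_j):
  r[X_1,X_1] = 1 (diagonal).
  r[X_1,X_2] = 1.6667 / (1.2583 · 2) = 1.6667 / 2.5166 = 0.6623
  r[X_1,X_3] = 1 / (1.2583 · 3.559) = 1 / 4.4783 = 0.2233
  r[X_2,X_2] = 1 (diagonal).
  r[X_2,X_3] = -4 / (2 · 3.559) = -4 / 7.1181 = -0.562
  r[X_3,X_3] = 1 (diagonal).

R is symmetric with unit diagonal. Assembling:

R = [[1, 0.6623, 0.2233],
 [0.6623, 1, -0.562],
 [0.2233, -0.562, 1]]


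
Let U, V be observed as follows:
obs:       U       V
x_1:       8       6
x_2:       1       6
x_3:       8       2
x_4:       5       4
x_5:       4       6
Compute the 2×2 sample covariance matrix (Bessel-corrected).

Step 1 — column means:
  mean(U) = (8 + 1 + 8 + 5 + 4) / 5 = 26/5 = 5.2
  mean(V) = (6 + 6 + 2 + 4 + 6) / 5 = 24/5 = 4.8

Step 2 — sample covariance S[i,j] = (1/(n-1)) · Σ_k (x_{k,i} - mean_i) · (x_{k,j} - mean_j), with n-1 = 4.
  S[U,U] = ((2.8)·(2.8) + (-4.2)·(-4.2) + (2.8)·(2.8) + (-0.2)·(-0.2) + (-1.2)·(-1.2)) / 4 = 34.8/4 = 8.7
  S[U,V] = ((2.8)·(1.2) + (-4.2)·(1.2) + (2.8)·(-2.8) + (-0.2)·(-0.8) + (-1.2)·(1.2)) / 4 = -10.8/4 = -2.7
  S[V,V] = ((1.2)·(1.2) + (1.2)·(1.2) + (-2.8)·(-2.8) + (-0.8)·(-0.8) + (1.2)·(1.2)) / 4 = 12.8/4 = 3.2

S is symmetric (S[j,i] = S[i,j]). Assembling:

S = [[8.7, -2.7],
 [-2.7, 3.2]]


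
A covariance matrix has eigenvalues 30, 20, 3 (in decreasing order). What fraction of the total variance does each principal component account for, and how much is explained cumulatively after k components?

Step 1 — total variance = trace(Sigma) = Σ λ_i = 30 + 20 + 3 = 53.

Step 2 — fraction explained by component i = λ_i / Σ λ:
  PC1: 30/53 = 0.566
  PC2: 20/53 = 0.3774
  PC3: 3/53 = 0.0566

Step 3 — cumulative fraction after k components = (λ_1 + ... + λ_k) / Σ λ:
  k = 1: 30/53 = 0.566
  k = 2: (30 + 20)/53 = 50/53 = 0.9434
  k = 3: (30 + 20 + 3)/53 = 53/53 = 1

Summary (fraction, with percent):

explained: PC1 0.566 (56.6%), PC2 0.3774 (37.74%), PC3 0.0566 (5.66%);  cumulative: 0.566, 0.9434, 1


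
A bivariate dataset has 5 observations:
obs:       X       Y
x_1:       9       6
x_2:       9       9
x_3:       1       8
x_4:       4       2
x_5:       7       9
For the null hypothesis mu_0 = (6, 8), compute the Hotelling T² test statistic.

Step 1 — sample mean vector:
  mean(X) = (9 + 9 + 1 + 4 + 7) / 5 = 30/5 = 6
  mean(Y) = (6 + 9 + 8 + 2 + 9) / 5 = 34/5 = 6.8
  x̄ = (6, 6.8),  deviation x̄ - mu_0 = (6, 6.8) - (6, 8) = (0, -1.2).

Step 2 — sample covariance matrix, S[i,j] = (1/(n-1)) · Σ_k (x_{k,i} - mean_i) · (x_{k,j} - mean_j), divisor n-1 = 4:
  S[X,X] = ((3)·(3) + (3)·(3) + (-5)·(-5) + (-2)·(-2) + (1)·(1)) / 4 = 48/4 = 12
  S[X,Y] = ((3)·(-0.8) + (3)·(2.2) + (-5)·(1.2) + (-2)·(-4.8) + (1)·(2.2)) / 4 = 10/4 = 2.5
  S[Y,Y] = ((-0.8)·(-0.8) + (2.2)·(2.2) + (1.2)·(1.2) + (-4.8)·(-4.8) + (2.2)·(2.2)) / 4 = 34.8/4 = 8.7
  S = [[12, 2.5],
 [2.5, 8.7]].

Step 3 — invert S. det(S) = 12·8.7 - (2.5)² = 98.15.
  S^{-1} = (1/det) · [[d, -b], [-b, a]] = [[0.0886, -0.0255],
 [-0.0255, 0.1223]].

Step 4 — quadratic form (x̄ - mu_0)^T · S^{-1} · (x̄ - mu_0):
  S^{-1} · (x̄ - mu_0) = (0.0306, -0.1467),
  (x̄ - mu_0)^T · [...] = (0)·(0.0306) + (-1.2)·(-0.1467) = 0.1761.

Step 5 — scale by n: T² = 5 · 0.1761 = 0.8803.

T² ≈ 0.8803


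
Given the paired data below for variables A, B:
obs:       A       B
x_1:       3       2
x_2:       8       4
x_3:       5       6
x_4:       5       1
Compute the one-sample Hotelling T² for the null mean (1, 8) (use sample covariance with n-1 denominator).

Step 1 — sample mean vector:
  mean(A) = (3 + 8 + 5 + 5) / 4 = 21/4 = 5.25
  mean(B) = (2 + 4 + 6 + 1) / 4 = 13/4 = 3.25
  x̄ = (5.25, 3.25),  deviation x̄ - mu_0 = (5.25, 3.25) - (1, 8) = (4.25, -4.75).

Step 2 — sample covariance matrix, S[i,j] = (1/(n-1)) · Σ_k (x_{k,i} - mean_i) · (x_{k,j} - mean_j), divisor n-1 = 3:
  S[A,A] = ((-2.25)·(-2.25) + (2.75)·(2.75) + (-0.25)·(-0.25) + (-0.25)·(-0.25)) / 3 = 12.75/3 = 4.25
  S[A,B] = ((-2.25)·(-1.25) + (2.75)·(0.75) + (-0.25)·(2.75) + (-0.25)·(-2.25)) / 3 = 4.75/3 = 1.5833
  S[B,B] = ((-1.25)·(-1.25) + (0.75)·(0.75) + (2.75)·(2.75) + (-2.25)·(-2.25)) / 3 = 14.75/3 = 4.9167
  S = [[4.25, 1.5833],
 [1.5833, 4.9167]].

Step 3 — invert S. det(S) = 4.25·4.9167 - (1.5833)² = 18.3889.
  S^{-1} = (1/det) · [[d, -b], [-b, a]] = [[0.2674, -0.0861],
 [-0.0861, 0.2311]].

Step 4 — quadratic form (x̄ - mu_0)^T · S^{-1} · (x̄ - mu_0):
  S^{-1} · (x̄ - mu_0) = (1.5453, -1.4637),
  (x̄ - mu_0)^T · [...] = (4.25)·(1.5453) + (-4.75)·(-1.4637) = 13.5204.

Step 5 — scale by n: T² = 4 · 13.5204 = 54.0816.

T² ≈ 54.0816


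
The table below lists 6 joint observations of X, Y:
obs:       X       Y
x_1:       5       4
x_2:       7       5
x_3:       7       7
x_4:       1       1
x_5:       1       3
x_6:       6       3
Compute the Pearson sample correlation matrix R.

Step 1 — column means:
  mean(X) = (5 + 7 + 7 + 1 + 1 + 6) / 6 = 27/6 = 4.5
  mean(Y) = (4 + 5 + 7 + 1 + 3 + 3) / 6 = 23/6 = 3.8333

Step 2 — sample variances and covariances s[i,j] = (1/(n-1)) · Σ_k (x_{k,i} - mean_i) · (x_{k,j} - mean_j), with n-1 = 5:
  s[X,X] = ((0.5)·(0.5) + (2.5)·(2.5) + (2.5)·(2.5) + (-3.5)·(-3.5) + (-3.5)·(-3.5) + (1.5)·(1.5)) / 5 = 39.5/5 = 7.9
  s[X,Y] = ((0.5)·(0.1667) + (2.5)·(1.1667) + (2.5)·(3.1667) + (-3.5)·(-2.8333) + (-3.5)·(-0.8333) + (1.5)·(-0.8333)) / 5 = 22.5/5 = 4.5
  s[Y,Y] = ((0.1667)·(0.1667) + (1.1667)·(1.1667) + (3.1667)·(3.1667) + (-2.8333)·(-2.8333) + (-0.8333)·(-0.8333) + (-0.8333)·(-0.8333)) / 5 = 20.8333/5 = 4.1667
  Sample standard deviations s_i = √(s[i,i]):
  s(X) = √(7.9) = 2.8107
  s(Y) = √(4.1667) = 2.0412

Step 3 — r_{ij} = s_{ij} / (s_i · s_j):
  r[X,X] = 1 (diagonal).
  r[X,Y] = 4.5 / (2.8107 · 2.0412) = 4.5 / 5.7373 = 0.7843
  r[Y,Y] = 1 (diagonal).

R is symmetric with unit diagonal. Assembling:

R = [[1, 0.7843],
 [0.7843, 1]]


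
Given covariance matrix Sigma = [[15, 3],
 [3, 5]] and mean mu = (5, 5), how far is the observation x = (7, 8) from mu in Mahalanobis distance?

Step 1 — centre the observation: (x - mu) = (2, 3).

Step 2 — invert Sigma. det(Sigma) = 15·5 - (3)² = 66.
  Sigma^{-1} = (1/det) · [[d, -b], [-b, a]] = [[0.0758, -0.0455],
 [-0.0455, 0.2273]].

Step 3 — form the quadratic (x - mu)^T · Sigma^{-1} · (x - mu):
  Sigma^{-1} · (x - mu) = (0.0152, 0.5909).
  (x - mu)^T · [Sigma^{-1} · (x - mu)] = (2)·(0.0152) + (3)·(0.5909) = 1.803.

Step 4 — take square root: d = √(1.803) ≈ 1.3428.

d(x, mu) = √(1.803) ≈ 1.3428


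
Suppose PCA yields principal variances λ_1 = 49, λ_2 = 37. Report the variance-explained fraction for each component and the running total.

Step 1 — total variance = trace(Sigma) = Σ λ_i = 49 + 37 = 86.

Step 2 — fraction explained by component i = λ_i / Σ λ:
  PC1: 49/86 = 0.5698
  PC2: 37/86 = 0.4302

Step 3 — cumulative fraction after k components = (λ_1 + ... + λ_k) / Σ λ:
  k = 1: 49/86 = 0.5698
  k = 2: (49 + 37)/86 = 86/86 = 1

Summary (fraction, with percent):

explained: PC1 0.5698 (56.98%), PC2 0.4302 (43.02%);  cumulative: 0.5698, 1


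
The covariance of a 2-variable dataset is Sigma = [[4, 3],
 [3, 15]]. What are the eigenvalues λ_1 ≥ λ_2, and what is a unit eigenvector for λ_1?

Step 1 — characteristic polynomial of 2×2 Sigma:
  det(Sigma - λI) = λ² - trace · λ + det = 0.
  trace = 4 + 15 = 19, det = 4·15 - (3)² = 51.
Step 2 — discriminant:
  Δ = trace² - 4·det = 361 - 204 = 157.
Step 3 — eigenvalues:
  λ = (trace ± √Δ)/2 = (19 ± 12.53)/2,
  λ_1 = 15.765,  λ_2 = 3.235.

Step 4 — unit eigenvector for λ_1: solve (Sigma - λ_1 I)v = 0. First row:
  (4 - 15.765)·v_x + (3)·v_y = 0, i.e. (-11.765)·v_x + (3)·v_y = 0,
  so v ∝ (b, λ_1 - a) = (3, 11.765) = u.
  ||u|| = √((3)² + (11.765)²) = √(147.4148) ≈ 12.1414,
  v_1 = u/||u|| ≈ (0.2471, 0.969) (||v_1|| = 1).

λ_1 = 15.765,  λ_2 = 3.235;  v_1 ≈ (0.2471, 0.969)


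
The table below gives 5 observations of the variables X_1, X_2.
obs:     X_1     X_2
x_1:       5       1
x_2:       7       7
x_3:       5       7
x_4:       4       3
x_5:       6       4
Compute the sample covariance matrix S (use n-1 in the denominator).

Step 1 — column means:
  mean(X_1) = (5 + 7 + 5 + 4 + 6) / 5 = 27/5 = 5.4
  mean(X_2) = (1 + 7 + 7 + 3 + 4) / 5 = 22/5 = 4.4

Step 2 — sample covariance S[i,j] = (1/(n-1)) · Σ_k (x_{k,i} - mean_i) · (x_{k,j} - mean_j), with n-1 = 4.
  S[X_1,X_1] = ((-0.4)·(-0.4) + (1.6)·(1.6) + (-0.4)·(-0.4) + (-1.4)·(-1.4) + (0.6)·(0.6)) / 4 = 5.2/4 = 1.3
  S[X_1,X_2] = ((-0.4)·(-3.4) + (1.6)·(2.6) + (-0.4)·(2.6) + (-1.4)·(-1.4) + (0.6)·(-0.4)) / 4 = 6.2/4 = 1.55
  S[X_2,X_2] = ((-3.4)·(-3.4) + (2.6)·(2.6) + (2.6)·(2.6) + (-1.4)·(-1.4) + (-0.4)·(-0.4)) / 4 = 27.2/4 = 6.8

S is symmetric (S[j,i] = S[i,j]). Assembling:

S = [[1.3, 1.55],
 [1.55, 6.8]]


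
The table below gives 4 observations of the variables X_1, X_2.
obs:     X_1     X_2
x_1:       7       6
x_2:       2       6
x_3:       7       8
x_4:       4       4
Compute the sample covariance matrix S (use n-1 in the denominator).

Step 1 — column means:
  mean(X_1) = (7 + 2 + 7 + 4) / 4 = 20/4 = 5
  mean(X_2) = (6 + 6 + 8 + 4) / 4 = 24/4 = 6

Step 2 — sample covariance S[i,j] = (1/(n-1)) · Σ_k (x_{k,i} - mean_i) · (x_{k,j} - mean_j), with n-1 = 3.
  S[X_1,X_1] = ((2)·(2) + (-3)·(-3) + (2)·(2) + (-1)·(-1)) / 3 = 18/3 = 6
  S[X_1,X_2] = ((2)·(0) + (-3)·(0) + (2)·(2) + (-1)·(-2)) / 3 = 6/3 = 2
  S[X_2,X_2] = ((0)·(0) + (0)·(0) + (2)·(2) + (-2)·(-2)) / 3 = 8/3 = 2.6667

S is symmetric (S[j,i] = S[i,j]). Assembling:

S = [[6, 2],
 [2, 2.6667]]


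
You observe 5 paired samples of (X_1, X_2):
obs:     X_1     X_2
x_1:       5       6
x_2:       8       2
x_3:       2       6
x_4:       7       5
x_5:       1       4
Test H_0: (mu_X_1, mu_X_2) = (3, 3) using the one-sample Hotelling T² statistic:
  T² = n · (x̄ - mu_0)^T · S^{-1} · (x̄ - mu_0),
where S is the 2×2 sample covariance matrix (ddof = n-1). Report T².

Step 1 — sample mean vector:
  mean(X_1) = (5 + 8 + 2 + 7 + 1) / 5 = 23/5 = 4.6
  mean(X_2) = (6 + 2 + 6 + 5 + 4) / 5 = 23/5 = 4.6
  x̄ = (4.6, 4.6),  deviation x̄ - mu_0 = (4.6, 4.6) - (3, 3) = (1.6, 1.6).

Step 2 — sample covariance matrix, S[i,j] = (1/(n-1)) · Σ_k (x_{k,i} - mean_i) · (x_{k,j} - mean_j), divisor n-1 = 4:
  S[X_1,X_1] = ((0.4)·(0.4) + (3.4)·(3.4) + (-2.6)·(-2.6) + (2.4)·(2.4) + (-3.6)·(-3.6)) / 4 = 37.2/4 = 9.3
  S[X_1,X_2] = ((0.4)·(1.4) + (3.4)·(-2.6) + (-2.6)·(1.4) + (2.4)·(0.4) + (-3.6)·(-0.6)) / 4 = -8.8/4 = -2.2
  S[X_2,X_2] = ((1.4)·(1.4) + (-2.6)·(-2.6) + (1.4)·(1.4) + (0.4)·(0.4) + (-0.6)·(-0.6)) / 4 = 11.2/4 = 2.8
  S = [[9.3, -2.2],
 [-2.2, 2.8]].

Step 3 — invert S. det(S) = 9.3·2.8 - (-2.2)² = 21.2.
  S^{-1} = (1/det) · [[d, -b], [-b, a]] = [[0.1321, 0.1038],
 [0.1038, 0.4387]].

Step 4 — quadratic form (x̄ - mu_0)^T · S^{-1} · (x̄ - mu_0):
  S^{-1} · (x̄ - mu_0) = (0.3774, 0.8679),
  (x̄ - mu_0)^T · [...] = (1.6)·(0.3774) + (1.6)·(0.8679) = 1.9925.

Step 5 — scale by n: T² = 5 · 1.9925 = 9.9623.

T² ≈ 9.9623


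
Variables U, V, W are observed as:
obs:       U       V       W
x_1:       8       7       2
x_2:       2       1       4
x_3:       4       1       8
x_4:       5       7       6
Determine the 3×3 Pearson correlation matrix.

Step 1 — column means:
  mean(U) = (8 + 2 + 4 + 5) / 4 = 19/4 = 4.75
  mean(V) = (7 + 1 + 1 + 7) / 4 = 16/4 = 4
  mean(W) = (2 + 4 + 8 + 6) / 4 = 20/4 = 5

Step 2 — sample variances and covariances s[i,j] = (1/(n-1)) · Σ_k (x_{k,i} - mean_i) · (x_{k,j} - mean_j), with n-1 = 3:
  s[U,U] = ((3.25)·(3.25) + (-2.75)·(-2.75) + (-0.75)·(-0.75) + (0.25)·(0.25)) / 3 = 18.75/3 = 6.25
  s[U,V] = ((3.25)·(3) + (-2.75)·(-3) + (-0.75)·(-3) + (0.25)·(3)) / 3 = 21/3 = 7
  s[U,W] = ((3.25)·(-3) + (-2.75)·(-1) + (-0.75)·(3) + (0.25)·(1)) / 3 = -9/3 = -3
  s[V,V] = ((3)·(3) + (-3)·(-3) + (-3)·(-3) + (3)·(3)) / 3 = 36/3 = 12
  s[V,W] = ((3)·(-3) + (-3)·(-1) + (-3)·(3) + (3)·(1)) / 3 = -12/3 = -4
  s[W,W] = ((-3)·(-3) + (-1)·(-1) + (3)·(3) + (1)·(1)) / 3 = 20/3 = 6.6667
  Sample standard deviations s_i = √(s[i,i]):
  s(U) = √(6.25) = 2.5
  s(V) = √(12) = 3.4641
  s(W) = √(6.6667) = 2.582

Step 3 — r_{ij} = s_{ij} / (s_i · s_j):
  r[U,U] = 1 (diagonal).
  r[U,V] = 7 / (2.5 · 3.4641) = 7 / 8.6603 = 0.8083
  r[U,W] = -3 / (2.5 · 2.582) = -3 / 6.455 = -0.4648
  r[V,V] = 1 (diagonal).
  r[V,W] = -4 / (3.4641 · 2.582) = -4 / 8.9443 = -0.4472
  r[W,W] = 1 (diagonal).

R is symmetric with unit diagonal. Assembling:

R = [[1, 0.8083, -0.4648],
 [0.8083, 1, -0.4472],
 [-0.4648, -0.4472, 1]]


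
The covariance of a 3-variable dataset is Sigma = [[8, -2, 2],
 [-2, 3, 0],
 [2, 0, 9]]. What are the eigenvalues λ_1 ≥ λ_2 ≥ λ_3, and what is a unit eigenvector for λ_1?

Step 1 — characteristic polynomial p(λ) = det(λI - Sigma) = λ³ - tr·λ² + c_1·λ - det, where tr = trace, c_1 = sum of the principal 2×2 minors, det = det(Sigma):
  tr = 8 + 3 + 9 = 20,
  c_1 = (8·3 - (-2)²) + (8·9 - (2)²) + (3·9 - (0)²) = 20 + 68 + 27 = 115,
  det = 8·(3·9 - (0)²) - (-2)·((-2)·9 - (0)·(2)) + (2)·((-2)·(0) - 3·(2)) = 8·(27) - (-2)·(-18) + (2)·(-6) = 168.
  So p(λ) = λ³ - 20λ² + 115λ - 168.
Step 2 — look for an integer root (rational root theorem: any rational root is an integer divisor of 168). Testing λ = 7:
  p(7) = 343 - 980 + 805 - 168 = 0  ✓
  Dividing out (λ - 7): p(λ) = (λ - 7)(λ² - 13λ + 24).
Step 3 — remaining eigenvalues from the quadratic λ² - 13λ + 24 = 0:
  Δ = 13² - 4·24 = 169 - 96 = 73,  λ = (13 ± √73)/2 = (13 ± 8.544)/2 ≈ 10.772 or 2.228.
  Sorted: λ_1 = 10.772,  λ_2 = 7,  λ_3 = 2.228  (check: sum = 20 = tr ✓).

Step 4 — unit eigenvector for λ_1 ≈ 10.772: v spans the null space of (Sigma - λ_1 I), whose rows are
  r_1 = (-2.772, -2, 2),  r_2 = (-2, -7.772, 0),  r_3 = (2, 0, -1.772).
  v is orthogonal to every row, so take v ∝ r_1 × r_2 = ((-2)·(0) - (2)·(-7.772), (2)·(-2) - (-2.772)·(0), (-2.772)·(-7.772) - (-2)·(-2)) ≈ (15.544, -4, 17.544).
  Let u = (15.544, -4, 17.544).
  ||u|| = √((15.544)² + (-4)² + (17.544)²) = √(565.4081) ≈ 23.7783,  v_1 = u/||u|| ≈ (0.6537, -0.1682, 0.7378) (||v_1|| = 1).

λ_1 = 10.772,  λ_2 = 7,  λ_3 = 2.228;  v_1 ≈ (0.6537, -0.1682, 0.7378)


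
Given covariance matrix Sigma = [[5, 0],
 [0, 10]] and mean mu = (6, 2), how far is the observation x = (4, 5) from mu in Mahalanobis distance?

Step 1 — centre the observation: (x - mu) = (-2, 3).

Step 2 — invert Sigma. det(Sigma) = 5·10 - (0)² = 50.
  Sigma^{-1} = (1/det) · [[d, -b], [-b, a]] = [[0.2, 0],
 [0, 0.1]].

Step 3 — form the quadratic (x - mu)^T · Sigma^{-1} · (x - mu):
  Sigma^{-1} · (x - mu) = (-0.4, 0.3).
  (x - mu)^T · [Sigma^{-1} · (x - mu)] = (-2)·(-0.4) + (3)·(0.3) = 1.7.

Step 4 — take square root: d = √(1.7) ≈ 1.3038.

d(x, mu) = √(1.7) ≈ 1.3038


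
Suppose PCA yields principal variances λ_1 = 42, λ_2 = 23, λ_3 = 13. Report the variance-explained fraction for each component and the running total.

Step 1 — total variance = trace(Sigma) = Σ λ_i = 42 + 23 + 13 = 78.

Step 2 — fraction explained by component i = λ_i / Σ λ:
  PC1: 42/78 = 0.5385
  PC2: 23/78 = 0.2949
  PC3: 13/78 = 0.1667

Step 3 — cumulative fraction after k components = (λ_1 + ... + λ_k) / Σ λ:
  k = 1: 42/78 = 0.5385
  k = 2: (42 + 23)/78 = 65/78 = 0.8333
  k = 3: (42 + 23 + 13)/78 = 78/78 = 1

Summary (fraction, with percent):

explained: PC1 0.5385 (53.85%), PC2 0.2949 (29.49%), PC3 0.1667 (16.67%);  cumulative: 0.5385, 0.8333, 1


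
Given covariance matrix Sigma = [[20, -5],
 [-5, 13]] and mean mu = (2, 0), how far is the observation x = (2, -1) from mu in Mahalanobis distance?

Step 1 — centre the observation: (x - mu) = (0, -1).

Step 2 — invert Sigma. det(Sigma) = 20·13 - (-5)² = 235.
  Sigma^{-1} = (1/det) · [[d, -b], [-b, a]] = [[0.0553, 0.0213],
 [0.0213, 0.0851]].

Step 3 — form the quadratic (x - mu)^T · Sigma^{-1} · (x - mu):
  Sigma^{-1} · (x - mu) = (-0.0213, -0.0851).
  (x - mu)^T · [Sigma^{-1} · (x - mu)] = (0)·(-0.0213) + (-1)·(-0.0851) = 0.0851.

Step 4 — take square root: d = √(0.0851) ≈ 0.2917.

d(x, mu) = √(0.0851) ≈ 0.2917


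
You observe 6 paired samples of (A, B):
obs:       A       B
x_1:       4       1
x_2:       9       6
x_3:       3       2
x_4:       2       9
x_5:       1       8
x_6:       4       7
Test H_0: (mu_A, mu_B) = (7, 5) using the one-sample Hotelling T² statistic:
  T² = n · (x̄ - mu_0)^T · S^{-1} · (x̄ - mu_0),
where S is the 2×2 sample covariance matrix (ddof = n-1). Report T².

Step 1 — sample mean vector:
  mean(A) = (4 + 9 + 3 + 2 + 1 + 4) / 6 = 23/6 = 3.8333
  mean(B) = (1 + 6 + 2 + 9 + 8 + 7) / 6 = 33/6 = 5.5
  x̄ = (3.8333, 5.5),  deviation x̄ - mu_0 = (3.8333, 5.5) - (7, 5) = (-3.1667, 0.5).

Step 2 — sample covariance matrix, S[i,j] = (1/(n-1)) · Σ_k (x_{k,i} - mean_i) · (x_{k,j} - mean_j), divisor n-1 = 5:
  S[A,A] = ((0.1667)·(0.1667) + (5.1667)·(5.1667) + (-0.8333)·(-0.8333) + (-1.8333)·(-1.8333) + (-2.8333)·(-2.8333) + (0.1667)·(0.1667)) / 5 = 38.8333/5 = 7.7667
  S[A,B] = ((0.1667)·(-4.5) + (5.1667)·(0.5) + (-0.8333)·(-3.5) + (-1.8333)·(3.5) + (-2.8333)·(2.5) + (0.1667)·(1.5)) / 5 = -8.5/5 = -1.7
  S[B,B] = ((-4.5)·(-4.5) + (0.5)·(0.5) + (-3.5)·(-3.5) + (3.5)·(3.5) + (2.5)·(2.5) + (1.5)·(1.5)) / 5 = 53.5/5 = 10.7
  S = [[7.7667, -1.7],
 [-1.7, 10.7]].

Step 3 — invert S. det(S) = 7.7667·10.7 - (-1.7)² = 80.2133.
  S^{-1} = (1/det) · [[d, -b], [-b, a]] = [[0.1334, 0.0212],
 [0.0212, 0.0968]].

Step 4 — quadratic form (x̄ - mu_0)^T · S^{-1} · (x̄ - mu_0):
  S^{-1} · (x̄ - mu_0) = (-0.4118, -0.0187),
  (x̄ - mu_0)^T · [...] = (-3.1667)·(-0.4118) + (0.5)·(-0.0187) = 1.2947.

Step 5 — scale by n: T² = 6 · 1.2947 = 7.7685.

T² ≈ 7.7685


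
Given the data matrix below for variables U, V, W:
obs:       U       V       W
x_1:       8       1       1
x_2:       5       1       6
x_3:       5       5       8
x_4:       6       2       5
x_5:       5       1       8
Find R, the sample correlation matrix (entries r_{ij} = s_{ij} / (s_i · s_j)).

Step 1 — column means:
  mean(U) = (8 + 5 + 5 + 6 + 5) / 5 = 29/5 = 5.8
  mean(V) = (1 + 1 + 5 + 2 + 1) / 5 = 10/5 = 2
  mean(W) = (1 + 6 + 8 + 5 + 8) / 5 = 28/5 = 5.6

Step 2 — sample variances and covariances s[i,j] = (1/(n-1)) · Σ_k (x_{k,i} - mean_i) · (x_{k,j} - mean_j), with n-1 = 4:
  s[U,U] = ((2.2)·(2.2) + (-0.8)·(-0.8) + (-0.8)·(-0.8) + (0.2)·(0.2) + (-0.8)·(-0.8)) / 4 = 6.8/4 = 1.7
  s[U,V] = ((2.2)·(-1) + (-0.8)·(-1) + (-0.8)·(3) + (0.2)·(0) + (-0.8)·(-1)) / 4 = -3/4 = -0.75
  s[U,W] = ((2.2)·(-4.6) + (-0.8)·(0.4) + (-0.8)·(2.4) + (0.2)·(-0.6) + (-0.8)·(2.4)) / 4 = -14.4/4 = -3.6
  s[V,V] = ((-1)·(-1) + (-1)·(-1) + (3)·(3) + (0)·(0) + (-1)·(-1)) / 4 = 12/4 = 3
  s[V,W] = ((-1)·(-4.6) + (-1)·(0.4) + (3)·(2.4) + (0)·(-0.6) + (-1)·(2.4)) / 4 = 9/4 = 2.25
  s[W,W] = ((-4.6)·(-4.6) + (0.4)·(0.4) + (2.4)·(2.4) + (-0.6)·(-0.6) + (2.4)·(2.4)) / 4 = 33.2/4 = 8.3
  Sample standard deviations s_i = √(s[i,i]):
  s(U) = √(1.7) = 1.3038
  s(V) = √(3) = 1.7321
  s(W) = √(8.3) = 2.881

Step 3 — r_{ij} = s_{ij} / (s_i · s_j):
  r[U,U] = 1 (diagonal).
  r[U,V] = -0.75 / (1.3038 · 1.7321) = -0.75 / 2.2583 = -0.3321
  r[U,W] = -3.6 / (1.3038 · 2.881) = -3.6 / 3.7563 = -0.9584
  r[V,V] = 1 (diagonal).
  r[V,W] = 2.25 / (1.7321 · 2.881) = 2.25 / 4.99 = 0.4509
  r[W,W] = 1 (diagonal).

R is symmetric with unit diagonal. Assembling:

R = [[1, -0.3321, -0.9584],
 [-0.3321, 1, 0.4509],
 [-0.9584, 0.4509, 1]]


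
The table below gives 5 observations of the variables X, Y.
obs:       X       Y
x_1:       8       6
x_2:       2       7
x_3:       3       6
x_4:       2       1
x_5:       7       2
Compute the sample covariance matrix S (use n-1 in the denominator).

Step 1 — column means:
  mean(X) = (8 + 2 + 3 + 2 + 7) / 5 = 22/5 = 4.4
  mean(Y) = (6 + 7 + 6 + 1 + 2) / 5 = 22/5 = 4.4

Step 2 — sample covariance S[i,j] = (1/(n-1)) · Σ_k (x_{k,i} - mean_i) · (x_{k,j} - mean_j), with n-1 = 4.
  S[X,X] = ((3.6)·(3.6) + (-2.4)·(-2.4) + (-1.4)·(-1.4) + (-2.4)·(-2.4) + (2.6)·(2.6)) / 4 = 33.2/4 = 8.3
  S[X,Y] = ((3.6)·(1.6) + (-2.4)·(2.6) + (-1.4)·(1.6) + (-2.4)·(-3.4) + (2.6)·(-2.4)) / 4 = -0.8/4 = -0.2
  S[Y,Y] = ((1.6)·(1.6) + (2.6)·(2.6) + (1.6)·(1.6) + (-3.4)·(-3.4) + (-2.4)·(-2.4)) / 4 = 29.2/4 = 7.3

S is symmetric (S[j,i] = S[i,j]). Assembling:

S = [[8.3, -0.2],
 [-0.2, 7.3]]


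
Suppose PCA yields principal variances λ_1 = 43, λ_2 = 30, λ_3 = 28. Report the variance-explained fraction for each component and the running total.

Step 1 — total variance = trace(Sigma) = Σ λ_i = 43 + 30 + 28 = 101.

Step 2 — fraction explained by component i = λ_i / Σ λ:
  PC1: 43/101 = 0.4257
  PC2: 30/101 = 0.297
  PC3: 28/101 = 0.2772

Step 3 — cumulative fraction after k components = (λ_1 + ... + λ_k) / Σ λ:
  k = 1: 43/101 = 0.4257
  k = 2: (43 + 30)/101 = 73/101 = 0.7228
  k = 3: (43 + 30 + 28)/101 = 101/101 = 1

Summary (fraction, with percent):

explained: PC1 0.4257 (42.57%), PC2 0.297 (29.7%), PC3 0.2772 (27.72%);  cumulative: 0.4257, 0.7228, 1


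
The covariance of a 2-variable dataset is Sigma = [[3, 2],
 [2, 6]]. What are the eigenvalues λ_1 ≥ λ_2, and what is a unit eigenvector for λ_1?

Step 1 — characteristic polynomial of 2×2 Sigma:
  det(Sigma - λI) = λ² - trace · λ + det = 0.
  trace = 3 + 6 = 9, det = 3·6 - (2)² = 14.
Step 2 — discriminant:
  Δ = trace² - 4·det = 81 - 56 = 25.
Step 3 — eigenvalues:
  λ = (trace ± √Δ)/2 = (9 ± 5)/2,
  λ_1 = 7,  λ_2 = 2.

Step 4 — unit eigenvector for λ_1: solve (Sigma - λ_1 I)v = 0. First row:
  (3 - 7)·v_x + (2)·v_y = 0, i.e. (-4)·v_x + (2)·v_y = 0,
  so v ∝ (b, λ_1 - a) = (2, 4) = u.
  ||u|| = √((2)² + (4)²) = √(20) ≈ 4.4721,
  v_1 = u/||u|| ≈ (0.4472, 0.8944) (||v_1|| = 1).

λ_1 = 7,  λ_2 = 2;  v_1 ≈ (0.4472, 0.8944)


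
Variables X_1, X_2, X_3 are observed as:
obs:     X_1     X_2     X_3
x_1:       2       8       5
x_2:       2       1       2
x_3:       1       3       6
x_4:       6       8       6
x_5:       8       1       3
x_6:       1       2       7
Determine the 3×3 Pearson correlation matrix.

Step 1 — column means:
  mean(X_1) = (2 + 2 + 1 + 6 + 8 + 1) / 6 = 20/6 = 3.3333
  mean(X_2) = (8 + 1 + 3 + 8 + 1 + 2) / 6 = 23/6 = 3.8333
  mean(X_3) = (5 + 2 + 6 + 6 + 3 + 7) / 6 = 29/6 = 4.8333

Step 2 — sample variances and covariances s[i,j] = (1/(n-1)) · Σ_k (x_{k,i} - mean_i) · (x_{k,j} - mean_j), with n-1 = 5:
  s[X_1,X_1] = ((-1.3333)·(-1.3333) + (-1.3333)·(-1.3333) + (-2.3333)·(-2.3333) + (2.6667)·(2.6667) + (4.6667)·(4.6667) + (-2.3333)·(-2.3333)) / 5 = 43.3333/5 = 8.6667
  s[X_1,X_2] = ((-1.3333)·(4.1667) + (-1.3333)·(-2.8333) + (-2.3333)·(-0.8333) + (2.6667)·(4.1667) + (4.6667)·(-2.8333) + (-2.3333)·(-1.8333)) / 5 = 2.3333/5 = 0.4667
  s[X_1,X_3] = ((-1.3333)·(0.1667) + (-1.3333)·(-2.8333) + (-2.3333)·(1.1667) + (2.6667)·(1.1667) + (4.6667)·(-1.8333) + (-2.3333)·(2.1667)) / 5 = -9.6667/5 = -1.9333
  s[X_2,X_2] = ((4.1667)·(4.1667) + (-2.8333)·(-2.8333) + (-0.8333)·(-0.8333) + (4.1667)·(4.1667) + (-2.8333)·(-2.8333) + (-1.8333)·(-1.8333)) / 5 = 54.8333/5 = 10.9667
  s[X_2,X_3] = ((4.1667)·(0.1667) + (-2.8333)·(-2.8333) + (-0.8333)·(1.1667) + (4.1667)·(1.1667) + (-2.8333)·(-1.8333) + (-1.8333)·(2.1667)) / 5 = 13.8333/5 = 2.7667
  s[X_3,X_3] = ((0.1667)·(0.1667) + (-2.8333)·(-2.8333) + (1.1667)·(1.1667) + (1.1667)·(1.1667) + (-1.8333)·(-1.8333) + (2.1667)·(2.1667)) / 5 = 18.8333/5 = 3.7667
  Sample standard deviations s_i = √(s[i,i]):
  s(X_1) = √(8.6667) = 2.9439
  s(X_2) = √(10.9667) = 3.3116
  s(X_3) = √(3.7667) = 1.9408

Step 3 — r_{ij} = s_{ij} / (s_i · s_j):
  r[X_1,X_1] = 1 (diagonal).
  r[X_1,X_2] = 0.4667 / (2.9439 · 3.3116) = 0.4667 / 9.7491 = 0.0479
  r[X_1,X_3] = -1.9333 / (2.9439 · 1.9408) = -1.9333 / 5.7135 = -0.3384
  r[X_2,X_2] = 1 (diagonal).
  r[X_2,X_3] = 2.7667 / (3.3116 · 1.9408) = 2.7667 / 6.4271 = 0.4305
  r[X_3,X_3] = 1 (diagonal).

R is symmetric with unit diagonal. Assembling:

R = [[1, 0.0479, -0.3384],
 [0.0479, 1, 0.4305],
 [-0.3384, 0.4305, 1]]


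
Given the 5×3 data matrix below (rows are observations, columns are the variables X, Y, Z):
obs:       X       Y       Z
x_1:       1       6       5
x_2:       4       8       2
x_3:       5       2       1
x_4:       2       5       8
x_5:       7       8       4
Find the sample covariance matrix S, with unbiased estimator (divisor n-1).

Step 1 — column means:
  mean(X) = (1 + 4 + 5 + 2 + 7) / 5 = 19/5 = 3.8
  mean(Y) = (6 + 8 + 2 + 5 + 8) / 5 = 29/5 = 5.8
  mean(Z) = (5 + 2 + 1 + 8 + 4) / 5 = 20/5 = 4

Step 2 — sample covariance S[i,j] = (1/(n-1)) · Σ_k (x_{k,i} - mean_i) · (x_{k,j} - mean_j), with n-1 = 4.
  S[X,X] = ((-2.8)·(-2.8) + (0.2)·(0.2) + (1.2)·(1.2) + (-1.8)·(-1.8) + (3.2)·(3.2)) / 4 = 22.8/4 = 5.7
  S[X,Y] = ((-2.8)·(0.2) + (0.2)·(2.2) + (1.2)·(-3.8) + (-1.8)·(-0.8) + (3.2)·(2.2)) / 4 = 3.8/4 = 0.95
  S[X,Z] = ((-2.8)·(1) + (0.2)·(-2) + (1.2)·(-3) + (-1.8)·(4) + (3.2)·(0)) / 4 = -14/4 = -3.5
  S[Y,Y] = ((0.2)·(0.2) + (2.2)·(2.2) + (-3.8)·(-3.8) + (-0.8)·(-0.8) + (2.2)·(2.2)) / 4 = 24.8/4 = 6.2
  S[Y,Z] = ((0.2)·(1) + (2.2)·(-2) + (-3.8)·(-3) + (-0.8)·(4) + (2.2)·(0)) / 4 = 4/4 = 1
  S[Z,Z] = ((1)·(1) + (-2)·(-2) + (-3)·(-3) + (4)·(4) + (0)·(0)) / 4 = 30/4 = 7.5

S is symmetric (S[j,i] = S[i,j]). Assembling:

S = [[5.7, 0.95, -3.5],
 [0.95, 6.2, 1],
 [-3.5, 1, 7.5]]


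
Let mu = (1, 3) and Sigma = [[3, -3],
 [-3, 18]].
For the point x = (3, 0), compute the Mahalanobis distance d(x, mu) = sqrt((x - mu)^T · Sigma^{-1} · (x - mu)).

Step 1 — centre the observation: (x - mu) = (2, -3).

Step 2 — invert Sigma. det(Sigma) = 3·18 - (-3)² = 45.
  Sigma^{-1} = (1/det) · [[d, -b], [-b, a]] = [[0.4, 0.0667],
 [0.0667, 0.0667]].

Step 3 — form the quadratic (x - mu)^T · Sigma^{-1} · (x - mu):
  Sigma^{-1} · (x - mu) = (0.6, -0.0667).
  (x - mu)^T · [Sigma^{-1} · (x - mu)] = (2)·(0.6) + (-3)·(-0.0667) = 1.4.

Step 4 — take square root: d = √(1.4) ≈ 1.1832.

d(x, mu) = √(1.4) ≈ 1.1832


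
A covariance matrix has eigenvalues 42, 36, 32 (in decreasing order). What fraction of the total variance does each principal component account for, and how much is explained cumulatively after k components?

Step 1 — total variance = trace(Sigma) = Σ λ_i = 42 + 36 + 32 = 110.

Step 2 — fraction explained by component i = λ_i / Σ λ:
  PC1: 42/110 = 0.3818
  PC2: 36/110 = 0.3273
  PC3: 32/110 = 0.2909

Step 3 — cumulative fraction after k components = (λ_1 + ... + λ_k) / Σ λ:
  k = 1: 42/110 = 0.3818
  k = 2: (42 + 36)/110 = 78/110 = 0.7091
  k = 3: (42 + 36 + 32)/110 = 110/110 = 1

Summary (fraction, with percent):

explained: PC1 0.3818 (38.18%), PC2 0.3273 (32.73%), PC3 0.2909 (29.09%);  cumulative: 0.3818, 0.7091, 1


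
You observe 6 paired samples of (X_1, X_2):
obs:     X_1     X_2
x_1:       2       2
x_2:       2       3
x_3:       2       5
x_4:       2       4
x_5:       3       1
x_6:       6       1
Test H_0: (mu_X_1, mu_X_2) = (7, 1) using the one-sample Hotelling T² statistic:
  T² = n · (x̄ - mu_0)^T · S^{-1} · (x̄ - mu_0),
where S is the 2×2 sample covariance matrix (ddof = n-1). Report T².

Step 1 — sample mean vector:
  mean(X_1) = (2 + 2 + 2 + 2 + 3 + 6) / 6 = 17/6 = 2.8333
  mean(X_2) = (2 + 3 + 5 + 4 + 1 + 1) / 6 = 16/6 = 2.6667
  x̄ = (2.8333, 2.6667),  deviation x̄ - mu_0 = (2.8333, 2.6667) - (7, 1) = (-4.1667, 1.6667).

Step 2 — sample covariance matrix, S[i,j] = (1/(n-1)) · Σ_k (x_{k,i} - mean_i) · (x_{k,j} - mean_j), divisor n-1 = 5:
  S[X_1,X_1] = ((-0.8333)·(-0.8333) + (-0.8333)·(-0.8333) + (-0.8333)·(-0.8333) + (-0.8333)·(-0.8333) + (0.1667)·(0.1667) + (3.1667)·(3.1667)) / 5 = 12.8333/5 = 2.5667
  S[X_1,X_2] = ((-0.8333)·(-0.6667) + (-0.8333)·(0.3333) + (-0.8333)·(2.3333) + (-0.8333)·(1.3333) + (0.1667)·(-1.6667) + (3.1667)·(-1.6667)) / 5 = -8.3333/5 = -1.6667
  S[X_2,X_2] = ((-0.6667)·(-0.6667) + (0.3333)·(0.3333) + (2.3333)·(2.3333) + (1.3333)·(1.3333) + (-1.6667)·(-1.6667) + (-1.6667)·(-1.6667)) / 5 = 13.3333/5 = 2.6667
  S = [[2.5667, -1.6667],
 [-1.6667, 2.6667]].

Step 3 — invert S. det(S) = 2.5667·2.6667 - (-1.6667)² = 4.0667.
  S^{-1} = (1/det) · [[d, -b], [-b, a]] = [[0.6557, 0.4098],
 [0.4098, 0.6311]].

Step 4 — quadratic form (x̄ - mu_0)^T · S^{-1} · (x̄ - mu_0):
  S^{-1} · (x̄ - mu_0) = (-2.0492, -0.6557),
  (x̄ - mu_0)^T · [...] = (-4.1667)·(-2.0492) + (1.6667)·(-0.6557) = 7.4454.

Step 5 — scale by n: T² = 6 · 7.4454 = 44.6721.

T² ≈ 44.6721


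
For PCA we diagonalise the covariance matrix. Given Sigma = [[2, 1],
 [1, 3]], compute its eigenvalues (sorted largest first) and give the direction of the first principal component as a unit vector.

Step 1 — characteristic polynomial of 2×2 Sigma:
  det(Sigma - λI) = λ² - trace · λ + det = 0.
  trace = 2 + 3 = 5, det = 2·3 - (1)² = 5.
Step 2 — discriminant:
  Δ = trace² - 4·det = 25 - 20 = 5.
Step 3 — eigenvalues:
  λ = (trace ± √Δ)/2 = (5 ± 2.2361)/2,
  λ_1 = 3.618,  λ_2 = 1.382.

Step 4 — unit eigenvector for λ_1: solve (Sigma - λ_1 I)v = 0. First row:
  (2 - 3.618)·v_x + (1)·v_y = 0, i.e. (-1.618)·v_x + (1)·v_y = 0,
  so v ∝ (b, λ_1 - a) = (1, 1.618) = u.
  ||u|| = √((1)² + (1.618)²) = √(3.618) ≈ 1.9021,
  v_1 = u/||u|| ≈ (0.5257, 0.8507) (||v_1|| = 1).

λ_1 = 3.618,  λ_2 = 1.382;  v_1 ≈ (0.5257, 0.8507)


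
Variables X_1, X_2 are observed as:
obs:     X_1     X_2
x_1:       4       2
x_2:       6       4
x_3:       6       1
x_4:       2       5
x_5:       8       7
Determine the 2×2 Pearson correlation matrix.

Step 1 — column means:
  mean(X_1) = (4 + 6 + 6 + 2 + 8) / 5 = 26/5 = 5.2
  mean(X_2) = (2 + 4 + 1 + 5 + 7) / 5 = 19/5 = 3.8

Step 2 — sample variances and covariances s[i,j] = (1/(n-1)) · Σ_k (x_{k,i} - mean_i) · (x_{k,j} - mean_j), with n-1 = 4:
  s[X_1,X_1] = ((-1.2)·(-1.2) + (0.8)·(0.8) + (0.8)·(0.8) + (-3.2)·(-3.2) + (2.8)·(2.8)) / 4 = 20.8/4 = 5.2
  s[X_1,X_2] = ((-1.2)·(-1.8) + (0.8)·(0.2) + (0.8)·(-2.8) + (-3.2)·(1.2) + (2.8)·(3.2)) / 4 = 5.2/4 = 1.3
  s[X_2,X_2] = ((-1.8)·(-1.8) + (0.2)·(0.2) + (-2.8)·(-2.8) + (1.2)·(1.2) + (3.2)·(3.2)) / 4 = 22.8/4 = 5.7
  Sample standard deviations s_i = √(s[i,i]):
  s(X_1) = √(5.2) = 2.2804
  s(X_2) = √(5.7) = 2.3875

Step 3 — r_{ij} = s_{ij} / (s_i · s_j):
  r[X_1,X_1] = 1 (diagonal).
  r[X_1,X_2] = 1.3 / (2.2804 · 2.3875) = 1.3 / 5.4443 = 0.2388
  r[X_2,X_2] = 1 (diagonal).

R is symmetric with unit diagonal. Assembling:

R = [[1, 0.2388],
 [0.2388, 1]]


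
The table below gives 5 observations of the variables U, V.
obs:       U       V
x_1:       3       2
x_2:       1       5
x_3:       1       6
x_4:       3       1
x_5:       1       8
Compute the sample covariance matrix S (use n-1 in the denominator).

Step 1 — column means:
  mean(U) = (3 + 1 + 1 + 3 + 1) / 5 = 9/5 = 1.8
  mean(V) = (2 + 5 + 6 + 1 + 8) / 5 = 22/5 = 4.4

Step 2 — sample covariance S[i,j] = (1/(n-1)) · Σ_k (x_{k,i} - mean_i) · (x_{k,j} - mean_j), with n-1 = 4.
  S[U,U] = ((1.2)·(1.2) + (-0.8)·(-0.8) + (-0.8)·(-0.8) + (1.2)·(1.2) + (-0.8)·(-0.8)) / 4 = 4.8/4 = 1.2
  S[U,V] = ((1.2)·(-2.4) + (-0.8)·(0.6) + (-0.8)·(1.6) + (1.2)·(-3.4) + (-0.8)·(3.6)) / 4 = -11.6/4 = -2.9
  S[V,V] = ((-2.4)·(-2.4) + (0.6)·(0.6) + (1.6)·(1.6) + (-3.4)·(-3.4) + (3.6)·(3.6)) / 4 = 33.2/4 = 8.3

S is symmetric (S[j,i] = S[i,j]). Assembling:

S = [[1.2, -2.9],
 [-2.9, 8.3]]


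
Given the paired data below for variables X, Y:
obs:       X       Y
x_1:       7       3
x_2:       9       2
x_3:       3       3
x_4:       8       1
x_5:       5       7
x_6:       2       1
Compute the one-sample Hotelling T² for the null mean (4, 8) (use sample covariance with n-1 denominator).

Step 1 — sample mean vector:
  mean(X) = (7 + 9 + 3 + 8 + 5 + 2) / 6 = 34/6 = 5.6667
  mean(Y) = (3 + 2 + 3 + 1 + 7 + 1) / 6 = 17/6 = 2.8333
  x̄ = (5.6667, 2.8333),  deviation x̄ - mu_0 = (5.6667, 2.8333) - (4, 8) = (1.6667, -5.1667).

Step 2 — sample covariance matrix, S[i,j] = (1/(n-1)) · Σ_k (x_{k,i} - mean_i) · (x_{k,j} - mean_j), divisor n-1 = 5:
  S[X,X] = ((1.3333)·(1.3333) + (3.3333)·(3.3333) + (-2.6667)·(-2.6667) + (2.3333)·(2.3333) + (-0.6667)·(-0.6667) + (-3.6667)·(-3.6667)) / 5 = 39.3333/5 = 7.8667
  S[X,Y] = ((1.3333)·(0.1667) + (3.3333)·(-0.8333) + (-2.6667)·(0.1667) + (2.3333)·(-1.8333) + (-0.6667)·(4.1667) + (-3.6667)·(-1.8333)) / 5 = -3.3333/5 = -0.6667
  S[Y,Y] = ((0.1667)·(0.1667) + (-0.8333)·(-0.8333) + (0.1667)·(0.1667) + (-1.8333)·(-1.8333) + (4.1667)·(4.1667) + (-1.8333)·(-1.8333)) / 5 = 24.8333/5 = 4.9667
  S = [[7.8667, -0.6667],
 [-0.6667, 4.9667]].

Step 3 — invert S. det(S) = 7.8667·4.9667 - (-0.6667)² = 38.6267.
  S^{-1} = (1/det) · [[d, -b], [-b, a]] = [[0.1286, 0.0173],
 [0.0173, 0.2037]].

Step 4 — quadratic form (x̄ - mu_0)^T · S^{-1} · (x̄ - mu_0):
  S^{-1} · (x̄ - mu_0) = (0.1251, -1.0235),
  (x̄ - mu_0)^T · [...] = (1.6667)·(0.1251) + (-5.1667)·(-1.0235) = 5.4965.

Step 5 — scale by n: T² = 6 · 5.4965 = 32.9789.

T² ≈ 32.9789


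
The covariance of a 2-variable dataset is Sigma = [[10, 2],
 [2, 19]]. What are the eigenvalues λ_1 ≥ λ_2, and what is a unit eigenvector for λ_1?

Step 1 — characteristic polynomial of 2×2 Sigma:
  det(Sigma - λI) = λ² - trace · λ + det = 0.
  trace = 10 + 19 = 29, det = 10·19 - (2)² = 186.
Step 2 — discriminant:
  Δ = trace² - 4·det = 841 - 744 = 97.
Step 3 — eigenvalues:
  λ = (trace ± √Δ)/2 = (29 ± 9.8489)/2,
  λ_1 = 19.4244,  λ_2 = 9.5756.

Step 4 — unit eigenvector for λ_1: solve (Sigma - λ_1 I)v = 0. First row:
  (10 - 19.4244)·v_x + (2)·v_y = 0, i.e. (-9.4244)·v_x + (2)·v_y = 0,
  so v ∝ (b, λ_1 - a) = (2, 9.4244) = u.
  ||u|| = √((2)² + (9.4244)²) = √(92.8199) ≈ 9.6343,
  v_1 = u/||u|| ≈ (0.2076, 0.9782) (||v_1|| = 1).

λ_1 = 19.4244,  λ_2 = 9.5756;  v_1 ≈ (0.2076, 0.9782)


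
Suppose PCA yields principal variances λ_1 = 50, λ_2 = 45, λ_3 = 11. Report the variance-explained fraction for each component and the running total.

Step 1 — total variance = trace(Sigma) = Σ λ_i = 50 + 45 + 11 = 106.

Step 2 — fraction explained by component i = λ_i / Σ λ:
  PC1: 50/106 = 0.4717
  PC2: 45/106 = 0.4245
  PC3: 11/106 = 0.1038

Step 3 — cumulative fraction after k components = (λ_1 + ... + λ_k) / Σ λ:
  k = 1: 50/106 = 0.4717
  k = 2: (50 + 45)/106 = 95/106 = 0.8962
  k = 3: (50 + 45 + 11)/106 = 106/106 = 1

Summary (fraction, with percent):

explained: PC1 0.4717 (47.17%), PC2 0.4245 (42.45%), PC3 0.1038 (10.38%);  cumulative: 0.4717, 0.8962, 1


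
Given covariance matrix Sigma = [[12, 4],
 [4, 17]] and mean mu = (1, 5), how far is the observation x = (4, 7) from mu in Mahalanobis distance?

Step 1 — centre the observation: (x - mu) = (3, 2).

Step 2 — invert Sigma. det(Sigma) = 12·17 - (4)² = 188.
  Sigma^{-1} = (1/det) · [[d, -b], [-b, a]] = [[0.0904, -0.0213],
 [-0.0213, 0.0638]].

Step 3 — form the quadratic (x - mu)^T · Sigma^{-1} · (x - mu):
  Sigma^{-1} · (x - mu) = (0.2287, 0.0638).
  (x - mu)^T · [Sigma^{-1} · (x - mu)] = (3)·(0.2287) + (2)·(0.0638) = 0.8138.

Step 4 — take square root: d = √(0.8138) ≈ 0.9021.

d(x, mu) = √(0.8138) ≈ 0.9021


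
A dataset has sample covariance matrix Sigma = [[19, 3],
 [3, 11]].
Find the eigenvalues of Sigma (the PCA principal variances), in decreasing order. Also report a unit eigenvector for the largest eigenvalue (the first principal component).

Step 1 — characteristic polynomial of 2×2 Sigma:
  det(Sigma - λI) = λ² - trace · λ + det = 0.
  trace = 19 + 11 = 30, det = 19·11 - (3)² = 200.
Step 2 — discriminant:
  Δ = trace² - 4·det = 900 - 800 = 100.
Step 3 — eigenvalues:
  λ = (trace ± √Δ)/2 = (30 ± 10)/2,
  λ_1 = 20,  λ_2 = 10.

Step 4 — unit eigenvector for λ_1: solve (Sigma - λ_1 I)v = 0. First row:
  (19 - 20)·v_x + (3)·v_y = 0, i.e. (-1)·v_x + (3)·v_y = 0,
  so v ∝ (b, λ_1 - a) = (3, 1) = u.
  ||u|| = √((3)² + (1)²) = √(10) ≈ 3.1623,
  v_1 = u/||u|| ≈ (0.9487, 0.3162) (||v_1|| = 1).

λ_1 = 20,  λ_2 = 10;  v_1 ≈ (0.9487, 0.3162)


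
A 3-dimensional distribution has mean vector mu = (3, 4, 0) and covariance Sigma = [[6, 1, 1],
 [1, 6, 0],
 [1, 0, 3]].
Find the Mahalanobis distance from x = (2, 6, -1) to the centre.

Step 1 — centre the observation: (x - mu) = (-1, 2, -1).

Step 2 — invert Sigma (cofactor / det for 3×3, or solve directly):
  Sigma^{-1} = [[0.1818, -0.0303, -0.0606],
 [-0.0303, 0.1717, 0.0101],
 [-0.0606, 0.0101, 0.3535]].

Step 3 — form the quadratic (x - mu)^T · Sigma^{-1} · (x - mu):
  Sigma^{-1} · (x - mu) = (-0.1818, 0.3636, -0.2727).
  (x - mu)^T · [Sigma^{-1} · (x - mu)] = (-1)·(-0.1818) + (2)·(0.3636) + (-1)·(-0.2727) = 1.1818.

Step 4 — take square root: d = √(1.1818) ≈ 1.0871.

d(x, mu) = √(1.1818) ≈ 1.0871


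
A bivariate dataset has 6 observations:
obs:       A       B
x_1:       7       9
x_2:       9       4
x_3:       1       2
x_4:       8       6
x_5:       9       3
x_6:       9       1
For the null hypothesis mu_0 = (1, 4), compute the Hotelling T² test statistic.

Step 1 — sample mean vector:
  mean(A) = (7 + 9 + 1 + 8 + 9 + 9) / 6 = 43/6 = 7.1667
  mean(B) = (9 + 4 + 2 + 6 + 3 + 1) / 6 = 25/6 = 4.1667
  x̄ = (7.1667, 4.1667),  deviation x̄ - mu_0 = (7.1667, 4.1667) - (1, 4) = (6.1667, 0.1667).

Step 2 — sample covariance matrix, S[i,j] = (1/(n-1)) · Σ_k (x_{k,i} - mean_i) · (x_{k,j} - mean_j), divisor n-1 = 5:
  S[A,A] = ((-0.1667)·(-0.1667) + (1.8333)·(1.8333) + (-6.1667)·(-6.1667) + (0.8333)·(0.8333) + (1.8333)·(1.8333) + (1.8333)·(1.8333)) / 5 = 48.8333/5 = 9.7667
  S[A,B] = ((-0.1667)·(4.8333) + (1.8333)·(-0.1667) + (-6.1667)·(-2.1667) + (0.8333)·(1.8333) + (1.8333)·(-1.1667) + (1.8333)·(-3.1667)) / 5 = 5.8333/5 = 1.1667
  S[B,B] = ((4.8333)·(4.8333) + (-0.1667)·(-0.1667) + (-2.1667)·(-2.1667) + (1.8333)·(1.8333) + (-1.1667)·(-1.1667) + (-3.1667)·(-3.1667)) / 5 = 42.8333/5 = 8.5667
  S = [[9.7667, 1.1667],
 [1.1667, 8.5667]].

Step 3 — invert S. det(S) = 9.7667·8.5667 - (1.1667)² = 82.3067.
  S^{-1} = (1/det) · [[d, -b], [-b, a]] = [[0.1041, -0.0142],
 [-0.0142, 0.1187]].

Step 4 — quadratic form (x̄ - mu_0)^T · S^{-1} · (x̄ - mu_0):
  S^{-1} · (x̄ - mu_0) = (0.6395, -0.0676),
  (x̄ - mu_0)^T · [...] = (6.1667)·(0.6395) + (0.1667)·(-0.0676) = 3.9322.

Step 5 — scale by n: T² = 6 · 3.9322 = 23.5931.

T² ≈ 23.5931
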